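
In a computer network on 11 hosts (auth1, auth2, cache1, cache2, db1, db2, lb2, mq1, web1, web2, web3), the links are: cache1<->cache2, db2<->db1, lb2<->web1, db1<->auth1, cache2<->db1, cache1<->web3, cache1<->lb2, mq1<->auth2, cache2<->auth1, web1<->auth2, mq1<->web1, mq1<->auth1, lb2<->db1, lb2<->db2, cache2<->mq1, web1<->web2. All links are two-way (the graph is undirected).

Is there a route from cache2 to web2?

Yes

Explore from cache2.
Distance 1: reach auth1, cache1, db1, mq1.
Distance 2: reach auth2, db2, lb2, web1, web3.
Distance 3: reach web2.
Found web2.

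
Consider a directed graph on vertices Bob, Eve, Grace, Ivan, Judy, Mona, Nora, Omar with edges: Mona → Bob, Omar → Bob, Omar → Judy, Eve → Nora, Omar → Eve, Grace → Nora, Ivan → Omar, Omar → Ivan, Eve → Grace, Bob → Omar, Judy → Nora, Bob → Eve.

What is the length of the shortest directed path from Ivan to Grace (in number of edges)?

Distance 0: Ivan.
Distance 1: Omar.
Distance 2: Bob, Eve, Judy.
Distance 3: Grace, Nora — contains Grace.

3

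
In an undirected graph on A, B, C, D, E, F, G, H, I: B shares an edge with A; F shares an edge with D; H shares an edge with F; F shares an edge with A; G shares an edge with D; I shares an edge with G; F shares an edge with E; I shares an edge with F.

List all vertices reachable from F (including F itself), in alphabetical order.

Start at F.
Its neighbours: A, D, E, H, I.
Then their neighbours: B, G.
Nothing further is reachable.

A, B, D, E, F, G, H, I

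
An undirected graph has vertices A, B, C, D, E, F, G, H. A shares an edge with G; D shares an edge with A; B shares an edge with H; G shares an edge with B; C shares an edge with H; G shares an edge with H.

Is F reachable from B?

No

Explore from B.
Distance 1: reach G, H.
Distance 2: reach A, C.
Distance 3: reach D.
The search is exhausted without reaching F; it lies in a different component.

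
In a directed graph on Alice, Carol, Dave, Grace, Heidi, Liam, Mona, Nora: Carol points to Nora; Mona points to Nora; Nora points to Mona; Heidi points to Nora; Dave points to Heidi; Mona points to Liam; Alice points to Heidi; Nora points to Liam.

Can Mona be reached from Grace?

No

Grace has no outgoing edges, so nothing is reachable from it.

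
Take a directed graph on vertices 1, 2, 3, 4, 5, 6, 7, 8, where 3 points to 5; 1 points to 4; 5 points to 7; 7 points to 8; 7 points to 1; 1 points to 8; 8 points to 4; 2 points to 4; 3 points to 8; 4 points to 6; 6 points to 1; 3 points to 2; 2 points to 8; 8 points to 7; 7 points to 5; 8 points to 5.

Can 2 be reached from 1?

No

Explore from 1.
Distance 1: reach 4, 8.
Distance 2: reach 5, 6, 7.
The search from 1 is exhausted; no directed path reaches 2.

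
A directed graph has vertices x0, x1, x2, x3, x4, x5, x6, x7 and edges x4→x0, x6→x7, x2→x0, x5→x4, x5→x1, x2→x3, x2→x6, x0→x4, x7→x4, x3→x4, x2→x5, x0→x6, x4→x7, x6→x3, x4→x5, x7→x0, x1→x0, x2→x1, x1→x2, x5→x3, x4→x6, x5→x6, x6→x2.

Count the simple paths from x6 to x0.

18

x6→x2→x0
x6→x2→x1→x0
x6→x2→x3→x4→x0
x6→x2→x3→x4→x5→x1→x0
x6→x2→x3→x4→x7→x0
x6→x2→x5→x1→x0
x6→x2→x5→x3→x4→x0
x6→x2→x5→x3→x4→x7→x0
... and 10 more.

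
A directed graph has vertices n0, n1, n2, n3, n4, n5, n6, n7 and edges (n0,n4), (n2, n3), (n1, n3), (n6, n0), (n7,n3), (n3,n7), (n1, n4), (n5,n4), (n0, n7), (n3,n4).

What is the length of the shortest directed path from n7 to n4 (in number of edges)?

Distance 0: n7.
Distance 1: n3.
Distance 2: n4 — contains n4.

2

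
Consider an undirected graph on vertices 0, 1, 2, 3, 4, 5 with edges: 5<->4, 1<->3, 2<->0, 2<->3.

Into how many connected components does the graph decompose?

From 0: component {0, 1, 2, 3}.
From 4: component {4, 5}.
That's 2 components.

2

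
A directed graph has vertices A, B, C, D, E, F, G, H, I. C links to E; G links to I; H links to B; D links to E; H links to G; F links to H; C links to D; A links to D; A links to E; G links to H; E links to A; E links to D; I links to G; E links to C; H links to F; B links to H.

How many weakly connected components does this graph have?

2

From A: component {A, C, D, E}.
From B: component {B, F, G, H, I}.
That's 2 components.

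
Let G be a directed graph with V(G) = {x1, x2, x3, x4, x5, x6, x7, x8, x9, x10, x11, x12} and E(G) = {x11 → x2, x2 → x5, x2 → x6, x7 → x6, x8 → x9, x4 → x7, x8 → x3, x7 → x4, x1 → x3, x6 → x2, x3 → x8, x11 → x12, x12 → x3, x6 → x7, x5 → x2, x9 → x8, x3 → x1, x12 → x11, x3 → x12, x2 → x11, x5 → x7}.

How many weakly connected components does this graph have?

2

From x1: component {x1, x2, x3, x4, x5, x6, x7, x8, x9, x11, x12}.
From x10: component {x10}.
That's 2 components.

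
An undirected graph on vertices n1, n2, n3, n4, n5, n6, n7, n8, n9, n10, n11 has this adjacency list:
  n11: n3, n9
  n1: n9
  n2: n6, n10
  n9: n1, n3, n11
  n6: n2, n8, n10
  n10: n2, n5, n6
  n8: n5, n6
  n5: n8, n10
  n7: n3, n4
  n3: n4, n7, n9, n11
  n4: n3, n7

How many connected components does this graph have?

2

From n1: component {n1, n3, n4, n7, n9, n11}.
From n2: component {n2, n5, n6, n8, n10}.
That's 2 components.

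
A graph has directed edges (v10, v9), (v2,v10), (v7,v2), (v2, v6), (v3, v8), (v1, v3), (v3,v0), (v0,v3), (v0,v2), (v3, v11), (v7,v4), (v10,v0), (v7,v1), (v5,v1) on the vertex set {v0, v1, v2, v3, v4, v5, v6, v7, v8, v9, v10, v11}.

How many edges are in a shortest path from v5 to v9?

6

Distance 0: v5.
Distance 1: v1.
Distance 2: v3.
Distance 3: v0, v8, v11.
Distance 4: v2.
Distance 5: v6, v10.
Distance 6: v9 — contains v9.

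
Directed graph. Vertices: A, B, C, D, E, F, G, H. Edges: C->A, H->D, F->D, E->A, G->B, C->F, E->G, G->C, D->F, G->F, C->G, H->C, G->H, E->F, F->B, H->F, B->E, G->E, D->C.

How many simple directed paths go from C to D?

7

C→F→B→E→G→H→D
C→F→D
C→G→B→E→F→D
C→G→E→F→D
C→G→F→D
C→G→H→D
C→G→H→F→D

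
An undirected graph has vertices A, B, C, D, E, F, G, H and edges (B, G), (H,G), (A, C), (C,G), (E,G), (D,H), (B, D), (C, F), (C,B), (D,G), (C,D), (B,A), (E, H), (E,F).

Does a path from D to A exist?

Explore from D.
Distance 1: reach B, C, G, H.
Distance 2: reach A, E, F.
Found A.

Yes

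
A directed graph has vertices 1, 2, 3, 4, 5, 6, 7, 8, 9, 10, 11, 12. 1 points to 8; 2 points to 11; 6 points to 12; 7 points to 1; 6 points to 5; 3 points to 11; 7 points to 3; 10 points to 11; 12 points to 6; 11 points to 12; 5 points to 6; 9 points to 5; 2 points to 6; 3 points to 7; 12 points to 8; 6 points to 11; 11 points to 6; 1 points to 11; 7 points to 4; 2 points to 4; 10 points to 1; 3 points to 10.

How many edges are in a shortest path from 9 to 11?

3

Distance 0: 9.
Distance 1: 5.
Distance 2: 6.
Distance 3: 11, 12 — contains 11.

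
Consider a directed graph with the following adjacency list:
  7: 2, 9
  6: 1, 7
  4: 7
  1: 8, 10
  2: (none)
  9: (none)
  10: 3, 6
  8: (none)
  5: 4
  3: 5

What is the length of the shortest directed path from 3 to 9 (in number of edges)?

Distance 0: 3.
Distance 1: 5.
Distance 2: 4.
Distance 3: 7.
Distance 4: 2, 9 — contains 9.

4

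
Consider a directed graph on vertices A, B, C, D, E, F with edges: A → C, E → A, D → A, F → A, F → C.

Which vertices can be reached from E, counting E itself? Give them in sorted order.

Start at E.
Its neighbours: A.
Then their neighbours: C.
Nothing further is reachable.

A, C, E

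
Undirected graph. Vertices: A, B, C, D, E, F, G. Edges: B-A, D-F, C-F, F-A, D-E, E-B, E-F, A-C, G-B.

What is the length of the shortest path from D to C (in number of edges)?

2

Distance 0: D.
Distance 1: E, F.
Distance 2: A, B, C — contains C.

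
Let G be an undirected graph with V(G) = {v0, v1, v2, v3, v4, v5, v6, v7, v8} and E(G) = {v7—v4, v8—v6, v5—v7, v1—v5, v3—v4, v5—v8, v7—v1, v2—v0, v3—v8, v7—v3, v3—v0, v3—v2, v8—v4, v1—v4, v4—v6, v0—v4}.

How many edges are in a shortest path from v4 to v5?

Distance 0: v4.
Distance 1: v0, v1, v3, v6, v7, v8.
Distance 2: v2, v5 — contains v5.

2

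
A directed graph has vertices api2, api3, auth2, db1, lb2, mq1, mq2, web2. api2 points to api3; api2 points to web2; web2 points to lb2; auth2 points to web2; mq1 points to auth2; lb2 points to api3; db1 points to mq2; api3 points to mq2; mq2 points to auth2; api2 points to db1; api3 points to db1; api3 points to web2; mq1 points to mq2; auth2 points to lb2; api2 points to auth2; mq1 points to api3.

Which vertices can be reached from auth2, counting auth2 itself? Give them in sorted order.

Start at auth2.
Its neighbours: lb2, web2.
Then their neighbours: api3.
Then next layer: db1, mq2.
Nothing further is reachable.

api3, auth2, db1, lb2, mq2, web2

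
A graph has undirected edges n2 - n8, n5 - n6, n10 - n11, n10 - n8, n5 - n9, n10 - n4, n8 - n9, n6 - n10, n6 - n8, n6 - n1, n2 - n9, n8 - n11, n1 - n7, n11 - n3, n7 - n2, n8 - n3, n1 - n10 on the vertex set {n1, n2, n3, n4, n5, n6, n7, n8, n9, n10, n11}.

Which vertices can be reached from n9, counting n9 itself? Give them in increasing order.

n1, n2, n3, n4, n5, n6, n7, n8, n9, n10, n11

Start at n9.
Its neighbours: n2, n5, n8.
Then their neighbours: n3, n6, n7, n10, n11.
Then next layer: n1, n4.
Every vertex is now reached.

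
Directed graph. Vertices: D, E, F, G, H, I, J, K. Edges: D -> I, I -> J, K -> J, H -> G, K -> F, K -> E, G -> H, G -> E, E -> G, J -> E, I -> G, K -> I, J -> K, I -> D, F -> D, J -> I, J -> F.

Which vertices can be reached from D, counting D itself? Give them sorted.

D, E, F, G, H, I, J, K

Start at D.
Its neighbours: I.
Then their neighbours: G, J.
Then next layer: E, F, H, K.
Every vertex is now reached.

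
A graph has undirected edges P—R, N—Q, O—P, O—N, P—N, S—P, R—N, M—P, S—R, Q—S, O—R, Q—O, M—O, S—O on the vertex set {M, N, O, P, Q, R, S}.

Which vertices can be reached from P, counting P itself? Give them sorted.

M, N, O, P, Q, R, S

Start at P.
Its neighbours: M, N, O, R, S.
Then their neighbours: Q.
Every vertex is now reached.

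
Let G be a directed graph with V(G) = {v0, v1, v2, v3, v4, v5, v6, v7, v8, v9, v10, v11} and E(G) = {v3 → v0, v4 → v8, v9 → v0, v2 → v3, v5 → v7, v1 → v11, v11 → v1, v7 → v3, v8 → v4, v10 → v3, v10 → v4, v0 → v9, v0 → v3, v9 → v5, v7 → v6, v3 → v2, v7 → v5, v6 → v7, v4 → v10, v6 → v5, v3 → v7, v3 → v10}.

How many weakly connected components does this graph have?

2

From v0: component {v0, v2, v3, v4, v5, v6, v7, v8, v9, v10}.
From v1: component {v1, v11}.
That's 2 components.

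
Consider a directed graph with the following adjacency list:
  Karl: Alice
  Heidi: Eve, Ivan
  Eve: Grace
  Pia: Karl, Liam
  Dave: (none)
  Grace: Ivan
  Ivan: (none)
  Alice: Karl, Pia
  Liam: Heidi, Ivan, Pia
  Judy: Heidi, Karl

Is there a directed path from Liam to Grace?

Yes

Explore from Liam.
Distance 1: reach Heidi, Ivan, Pia.
Distance 2: reach Eve, Karl.
Distance 3: reach Alice, Grace.
Found Grace.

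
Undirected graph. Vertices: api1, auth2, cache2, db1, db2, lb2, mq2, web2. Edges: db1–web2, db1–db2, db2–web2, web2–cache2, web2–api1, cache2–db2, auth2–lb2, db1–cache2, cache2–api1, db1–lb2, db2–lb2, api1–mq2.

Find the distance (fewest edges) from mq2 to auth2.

Distance 0: mq2.
Distance 1: api1.
Distance 2: cache2, web2.
Distance 3: db1, db2.
Distance 4: lb2.
Distance 5: auth2 — contains auth2.

5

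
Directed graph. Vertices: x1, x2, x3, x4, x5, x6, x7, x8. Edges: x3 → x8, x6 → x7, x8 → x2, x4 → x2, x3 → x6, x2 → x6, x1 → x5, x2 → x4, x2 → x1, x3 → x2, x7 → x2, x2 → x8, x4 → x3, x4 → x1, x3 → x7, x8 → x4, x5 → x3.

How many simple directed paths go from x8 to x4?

x8→x2→x4
x8→x4

2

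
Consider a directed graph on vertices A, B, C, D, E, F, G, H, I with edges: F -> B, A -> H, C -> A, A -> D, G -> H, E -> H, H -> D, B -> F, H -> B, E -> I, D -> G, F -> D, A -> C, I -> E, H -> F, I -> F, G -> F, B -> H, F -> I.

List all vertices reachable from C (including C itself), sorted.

Start at C.
Its neighbours: A.
Then their neighbours: D, H.
Then next layer: B, F, G.
Then next layer: I.
Then next layer: E.
Every vertex is now reached.

A, B, C, D, E, F, G, H, I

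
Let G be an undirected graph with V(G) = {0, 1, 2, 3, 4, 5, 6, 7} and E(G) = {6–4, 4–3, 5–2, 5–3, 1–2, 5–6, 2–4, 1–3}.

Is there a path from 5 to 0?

Explore from 5.
Distance 1: reach 2, 3, 6.
Distance 2: reach 1, 4.
The search is exhausted without reaching 0; it lies in a different component.

No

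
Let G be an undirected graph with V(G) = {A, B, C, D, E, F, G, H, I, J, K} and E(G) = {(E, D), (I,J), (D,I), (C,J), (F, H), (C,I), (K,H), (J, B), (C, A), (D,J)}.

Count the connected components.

3

From A: component {A, B, C, D, E, I, J}.
From F: component {F, H, K}.
From G: component {G}.
That's 3 components.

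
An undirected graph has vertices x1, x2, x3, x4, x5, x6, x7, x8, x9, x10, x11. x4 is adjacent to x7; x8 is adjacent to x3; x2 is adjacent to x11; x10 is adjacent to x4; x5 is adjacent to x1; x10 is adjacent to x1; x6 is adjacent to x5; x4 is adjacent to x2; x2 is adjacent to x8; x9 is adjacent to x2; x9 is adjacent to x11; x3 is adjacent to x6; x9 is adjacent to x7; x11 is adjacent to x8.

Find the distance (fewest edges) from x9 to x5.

Distance 0: x9.
Distance 1: x2, x7, x11.
Distance 2: x4, x8.
Distance 3: x3, x10.
Distance 4: x1, x6.
Distance 5: x5 — contains x5.

5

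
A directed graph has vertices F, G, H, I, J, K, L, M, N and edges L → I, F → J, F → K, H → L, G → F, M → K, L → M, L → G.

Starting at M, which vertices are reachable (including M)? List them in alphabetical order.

Start at M.
Its neighbours: K.
Nothing further is reachable.

K, M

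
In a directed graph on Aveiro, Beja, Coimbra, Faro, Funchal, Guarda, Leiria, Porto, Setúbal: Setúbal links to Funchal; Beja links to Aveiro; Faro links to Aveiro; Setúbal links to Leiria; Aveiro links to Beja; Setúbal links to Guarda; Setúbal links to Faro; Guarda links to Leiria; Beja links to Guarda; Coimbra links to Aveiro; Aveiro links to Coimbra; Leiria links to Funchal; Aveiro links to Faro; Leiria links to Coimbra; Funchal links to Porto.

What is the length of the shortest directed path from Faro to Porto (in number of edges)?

6

Distance 0: Faro.
Distance 1: Aveiro.
Distance 2: Beja, Coimbra.
Distance 3: Guarda.
Distance 4: Leiria.
Distance 5: Funchal.
Distance 6: Porto — contains Porto.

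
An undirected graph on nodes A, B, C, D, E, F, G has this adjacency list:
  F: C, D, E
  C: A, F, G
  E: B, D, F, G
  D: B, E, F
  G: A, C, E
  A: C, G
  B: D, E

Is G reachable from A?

Yes

Explore from A.
Distance 1: reach C, G.
Found G.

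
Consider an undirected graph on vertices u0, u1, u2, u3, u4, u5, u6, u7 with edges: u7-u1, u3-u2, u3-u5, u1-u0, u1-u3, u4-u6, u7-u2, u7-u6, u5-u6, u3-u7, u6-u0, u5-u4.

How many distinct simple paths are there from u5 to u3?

u5–u3
u5–u4–u6–u0–u1–u3
u5–u4–u6–u0–u1–u7–u2–u3
u5–u4–u6–u0–u1–u7–u3
u5–u4–u6–u7–u1–u3
u5–u4–u6–u7–u2–u3
u5–u4–u6–u7–u3
u5–u6–u0–u1–u3
u5–u6–u0–u1–u7–u2–u3
u5–u6–u0–u1–u7–u3
u5–u6–u7–u1–u3
u5–u6–u7–u2–u3
u5–u6–u7–u3

13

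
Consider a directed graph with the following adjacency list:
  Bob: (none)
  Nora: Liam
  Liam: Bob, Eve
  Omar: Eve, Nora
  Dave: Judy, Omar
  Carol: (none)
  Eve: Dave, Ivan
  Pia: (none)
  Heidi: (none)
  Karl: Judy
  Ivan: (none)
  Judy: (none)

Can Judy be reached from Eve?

Yes

Explore from Eve.
Distance 1: reach Dave, Ivan.
Distance 2: reach Judy, Omar.
Found Judy.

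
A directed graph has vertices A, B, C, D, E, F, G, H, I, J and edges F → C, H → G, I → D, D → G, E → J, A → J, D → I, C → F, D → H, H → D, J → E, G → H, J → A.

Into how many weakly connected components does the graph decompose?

4

From A: component {A, E, J}.
From B: component {B}.
From C: component {C, F}.
From D: component {D, G, H, I}.
That's 4 components.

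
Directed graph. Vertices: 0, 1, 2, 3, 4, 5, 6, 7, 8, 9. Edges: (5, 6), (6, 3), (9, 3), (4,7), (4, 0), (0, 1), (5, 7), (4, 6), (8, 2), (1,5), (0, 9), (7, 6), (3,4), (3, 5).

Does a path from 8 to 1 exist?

No

Explore from 8.
Distance 1: reach 2.
The search from 8 is exhausted; no directed path reaches 1.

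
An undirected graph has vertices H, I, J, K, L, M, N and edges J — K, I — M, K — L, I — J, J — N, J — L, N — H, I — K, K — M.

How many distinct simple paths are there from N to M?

N–J–I–K–M
N–J–I–M
N–J–K–I–M
N–J–K–M
N–J–L–K–I–M
N–J–L–K–M

6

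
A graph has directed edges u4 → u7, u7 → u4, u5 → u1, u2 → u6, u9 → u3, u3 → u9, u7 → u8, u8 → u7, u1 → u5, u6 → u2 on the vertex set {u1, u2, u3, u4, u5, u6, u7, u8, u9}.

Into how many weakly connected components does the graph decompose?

From u1: component {u1, u5}.
From u2: component {u2, u6}.
From u3: component {u3, u9}.
From u4: component {u4, u7, u8}.
That's 4 components.

4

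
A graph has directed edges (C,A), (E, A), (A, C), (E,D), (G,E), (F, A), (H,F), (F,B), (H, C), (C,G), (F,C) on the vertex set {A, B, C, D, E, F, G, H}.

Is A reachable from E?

Explore from E.
Distance 1: reach A, D.
Found A.

Yes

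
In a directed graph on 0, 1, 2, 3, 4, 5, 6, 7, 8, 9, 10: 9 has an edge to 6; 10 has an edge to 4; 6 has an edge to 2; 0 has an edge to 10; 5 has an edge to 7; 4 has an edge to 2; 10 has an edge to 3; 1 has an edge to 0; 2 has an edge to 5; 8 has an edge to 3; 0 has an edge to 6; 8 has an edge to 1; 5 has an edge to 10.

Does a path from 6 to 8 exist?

No

Explore from 6.
Distance 1: reach 2.
Distance 2: reach 5.
Distance 3: reach 7, 10.
Distance 4: reach 3, 4.
The search from 6 is exhausted; no directed path reaches 8.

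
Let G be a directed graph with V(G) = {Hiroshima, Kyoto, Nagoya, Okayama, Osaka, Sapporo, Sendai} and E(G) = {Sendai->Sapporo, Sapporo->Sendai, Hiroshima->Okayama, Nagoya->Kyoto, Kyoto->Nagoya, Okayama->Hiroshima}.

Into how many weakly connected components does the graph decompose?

From Hiroshima: component {Hiroshima, Okayama}.
From Kyoto: component {Kyoto, Nagoya}.
From Osaka: component {Osaka}.
From Sapporo: component {Sapporo, Sendai}.
That's 4 components.

4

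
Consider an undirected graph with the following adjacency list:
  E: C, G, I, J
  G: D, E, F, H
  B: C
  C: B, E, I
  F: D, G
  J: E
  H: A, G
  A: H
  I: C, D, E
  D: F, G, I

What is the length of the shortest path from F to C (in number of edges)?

Distance 0: F.
Distance 1: D, G.
Distance 2: E, H, I.
Distance 3: A, C, J — contains C.

3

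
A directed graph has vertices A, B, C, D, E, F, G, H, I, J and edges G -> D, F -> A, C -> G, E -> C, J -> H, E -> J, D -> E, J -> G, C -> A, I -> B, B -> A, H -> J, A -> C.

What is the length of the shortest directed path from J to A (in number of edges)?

5

Distance 0: J.
Distance 1: G, H.
Distance 2: D.
Distance 3: E.
Distance 4: C.
Distance 5: A — contains A.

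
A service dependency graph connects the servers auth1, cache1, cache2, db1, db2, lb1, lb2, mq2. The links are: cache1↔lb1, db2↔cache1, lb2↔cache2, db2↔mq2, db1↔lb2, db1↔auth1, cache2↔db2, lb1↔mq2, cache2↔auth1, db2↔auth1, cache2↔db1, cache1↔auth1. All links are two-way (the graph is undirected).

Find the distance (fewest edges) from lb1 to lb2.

Distance 0: lb1.
Distance 1: cache1, mq2.
Distance 2: auth1, db2.
Distance 3: cache2, db1.
Distance 4: lb2 — contains lb2.

4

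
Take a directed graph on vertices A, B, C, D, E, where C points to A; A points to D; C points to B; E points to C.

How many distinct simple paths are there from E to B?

1

E→C→B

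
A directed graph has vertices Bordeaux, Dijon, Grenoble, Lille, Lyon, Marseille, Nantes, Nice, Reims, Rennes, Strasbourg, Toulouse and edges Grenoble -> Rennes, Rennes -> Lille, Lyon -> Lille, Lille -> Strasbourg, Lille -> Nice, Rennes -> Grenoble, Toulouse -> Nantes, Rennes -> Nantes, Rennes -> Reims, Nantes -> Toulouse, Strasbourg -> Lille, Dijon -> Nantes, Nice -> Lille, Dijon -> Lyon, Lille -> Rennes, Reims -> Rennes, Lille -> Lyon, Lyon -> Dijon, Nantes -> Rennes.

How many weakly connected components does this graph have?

3

From Bordeaux: component {Bordeaux}.
From Dijon: component {Dijon, Grenoble, Lille, Lyon, Nantes, Nice, Reims, Rennes, Strasbourg, Toulouse}.
From Marseille: component {Marseille}.
That's 3 components.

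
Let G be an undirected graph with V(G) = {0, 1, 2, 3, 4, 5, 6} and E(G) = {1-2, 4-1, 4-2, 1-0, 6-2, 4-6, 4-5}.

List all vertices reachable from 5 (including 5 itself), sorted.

0, 1, 2, 4, 5, 6

Start at 5.
Its neighbours: 4.
Then their neighbours: 1, 2, 6.
Then next layer: 0.
Nothing further is reachable.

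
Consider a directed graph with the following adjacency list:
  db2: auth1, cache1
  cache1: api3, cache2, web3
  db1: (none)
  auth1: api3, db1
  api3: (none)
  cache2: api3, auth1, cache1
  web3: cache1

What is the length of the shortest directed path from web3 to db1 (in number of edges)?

Distance 0: web3.
Distance 1: cache1.
Distance 2: api3, cache2.
Distance 3: auth1.
Distance 4: db1 — contains db1.

4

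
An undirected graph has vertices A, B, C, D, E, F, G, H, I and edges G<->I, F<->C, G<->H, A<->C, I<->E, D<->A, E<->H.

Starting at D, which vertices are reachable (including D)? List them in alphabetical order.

Start at D.
Its neighbours: A.
Then their neighbours: C.
Then next layer: F.
Nothing further is reachable.

A, C, D, F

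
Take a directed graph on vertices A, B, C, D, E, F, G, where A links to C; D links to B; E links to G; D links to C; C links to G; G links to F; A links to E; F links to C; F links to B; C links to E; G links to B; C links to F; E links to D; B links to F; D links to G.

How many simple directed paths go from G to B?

G→B
G→F→B
G→F→C→E→D→B

3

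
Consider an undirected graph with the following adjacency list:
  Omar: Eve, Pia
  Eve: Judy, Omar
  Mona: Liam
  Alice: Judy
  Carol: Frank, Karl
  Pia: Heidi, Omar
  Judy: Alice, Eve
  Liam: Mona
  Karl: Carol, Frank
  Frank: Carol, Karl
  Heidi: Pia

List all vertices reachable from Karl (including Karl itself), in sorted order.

Carol, Frank, Karl

Start at Karl.
Its neighbours: Carol, Frank.
Nothing further is reachable.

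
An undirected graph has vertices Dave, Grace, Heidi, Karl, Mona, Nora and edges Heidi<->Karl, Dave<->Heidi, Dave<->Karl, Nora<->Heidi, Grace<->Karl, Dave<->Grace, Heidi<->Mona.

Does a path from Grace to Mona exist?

Explore from Grace.
Distance 1: reach Dave, Karl.
Distance 2: reach Heidi.
Distance 3: reach Mona, Nora.
Found Mona.

Yes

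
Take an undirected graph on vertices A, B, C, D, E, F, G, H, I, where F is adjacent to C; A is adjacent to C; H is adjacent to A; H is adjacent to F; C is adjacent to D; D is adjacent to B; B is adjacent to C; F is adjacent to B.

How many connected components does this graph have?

4

From A: component {A, B, C, D, F, H}.
From E: component {E}.
From G: component {G}.
From I: component {I}.
That's 4 components.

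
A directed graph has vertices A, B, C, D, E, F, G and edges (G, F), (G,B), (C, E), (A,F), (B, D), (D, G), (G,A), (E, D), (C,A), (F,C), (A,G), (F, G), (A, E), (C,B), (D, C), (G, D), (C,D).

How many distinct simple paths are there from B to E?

6

B→D→C→A→E
B→D→C→E
B→D→G→A→E
B→D→G→A→F→C→E
B→D→G→F→C→A→E
B→D→G→F→C→E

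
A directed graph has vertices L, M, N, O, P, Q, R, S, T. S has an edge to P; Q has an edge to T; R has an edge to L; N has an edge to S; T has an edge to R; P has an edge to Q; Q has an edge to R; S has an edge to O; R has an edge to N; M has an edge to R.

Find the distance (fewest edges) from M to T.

6

Distance 0: M.
Distance 1: R.
Distance 2: L, N.
Distance 3: S.
Distance 4: O, P.
Distance 5: Q.
Distance 6: T — contains T.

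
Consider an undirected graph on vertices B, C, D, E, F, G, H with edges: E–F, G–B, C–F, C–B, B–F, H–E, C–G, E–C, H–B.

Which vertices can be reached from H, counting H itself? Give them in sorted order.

Start at H.
Its neighbours: B, E.
Then their neighbours: C, F, G.
Nothing further is reachable.

B, C, E, F, G, H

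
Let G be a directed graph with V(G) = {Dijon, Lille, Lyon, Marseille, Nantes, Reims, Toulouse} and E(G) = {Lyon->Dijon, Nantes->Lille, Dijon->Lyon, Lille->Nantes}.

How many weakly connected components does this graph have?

5

From Dijon: component {Dijon, Lyon}.
From Lille: component {Lille, Nantes}.
From Marseille: component {Marseille}.
From Reims: component {Reims}.
From Toulouse: component {Toulouse}.
That's 5 components.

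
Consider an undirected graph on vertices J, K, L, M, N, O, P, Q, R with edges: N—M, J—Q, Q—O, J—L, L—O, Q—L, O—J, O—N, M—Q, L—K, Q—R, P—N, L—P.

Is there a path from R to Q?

Explore from R.
Distance 1: reach Q.
Found Q.

Yes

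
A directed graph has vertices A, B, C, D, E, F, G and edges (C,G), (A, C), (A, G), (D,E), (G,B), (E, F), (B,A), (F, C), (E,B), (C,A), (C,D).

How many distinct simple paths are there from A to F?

A→C→D→E→F

1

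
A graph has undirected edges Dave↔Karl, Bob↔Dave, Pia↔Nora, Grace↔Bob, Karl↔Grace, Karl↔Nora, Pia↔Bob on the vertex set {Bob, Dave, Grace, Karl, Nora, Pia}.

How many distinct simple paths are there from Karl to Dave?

Karl–Dave
Karl–Grace–Bob–Dave
Karl–Nora–Pia–Bob–Dave

3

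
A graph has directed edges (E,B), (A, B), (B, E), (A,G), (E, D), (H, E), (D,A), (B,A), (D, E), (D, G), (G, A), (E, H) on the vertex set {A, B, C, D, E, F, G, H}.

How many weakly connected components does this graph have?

3

From A: component {A, B, D, E, G, H}.
From C: component {C}.
From F: component {F}.
That's 3 components.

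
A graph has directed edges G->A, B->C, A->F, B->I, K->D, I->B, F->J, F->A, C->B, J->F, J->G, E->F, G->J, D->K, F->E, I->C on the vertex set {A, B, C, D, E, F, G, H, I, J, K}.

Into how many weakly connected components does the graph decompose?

4

From A: component {A, E, F, G, J}.
From B: component {B, C, I}.
From D: component {D, K}.
From H: component {H}.
That's 4 components.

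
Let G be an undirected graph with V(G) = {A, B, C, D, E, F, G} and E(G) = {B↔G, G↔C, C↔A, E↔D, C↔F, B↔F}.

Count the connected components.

2

From A: component {A, B, C, F, G}.
From D: component {D, E}.
That's 2 components.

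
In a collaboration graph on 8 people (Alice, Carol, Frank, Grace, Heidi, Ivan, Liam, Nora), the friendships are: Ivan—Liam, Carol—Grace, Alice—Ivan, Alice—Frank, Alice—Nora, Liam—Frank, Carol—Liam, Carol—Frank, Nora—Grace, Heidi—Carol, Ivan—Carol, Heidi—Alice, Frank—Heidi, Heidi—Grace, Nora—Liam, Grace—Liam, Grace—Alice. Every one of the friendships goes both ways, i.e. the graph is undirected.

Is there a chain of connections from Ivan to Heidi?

Explore from Ivan.
Distance 1: reach Alice, Carol, Liam.
Distance 2: reach Frank, Grace, Heidi, Nora.
Found Heidi.

Yes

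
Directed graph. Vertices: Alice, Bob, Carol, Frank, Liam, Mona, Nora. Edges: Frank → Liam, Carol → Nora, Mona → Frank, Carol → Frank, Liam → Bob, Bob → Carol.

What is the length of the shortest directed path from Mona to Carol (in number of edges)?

Distance 0: Mona.
Distance 1: Frank.
Distance 2: Liam.
Distance 3: Bob.
Distance 4: Carol — contains Carol.

4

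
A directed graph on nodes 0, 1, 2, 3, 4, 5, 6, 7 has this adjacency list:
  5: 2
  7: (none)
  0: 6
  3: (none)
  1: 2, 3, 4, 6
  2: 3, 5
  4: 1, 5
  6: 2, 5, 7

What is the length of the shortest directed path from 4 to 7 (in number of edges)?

Distance 0: 4.
Distance 1: 1, 5.
Distance 2: 2, 3, 6.
Distance 3: 7 — contains 7.

3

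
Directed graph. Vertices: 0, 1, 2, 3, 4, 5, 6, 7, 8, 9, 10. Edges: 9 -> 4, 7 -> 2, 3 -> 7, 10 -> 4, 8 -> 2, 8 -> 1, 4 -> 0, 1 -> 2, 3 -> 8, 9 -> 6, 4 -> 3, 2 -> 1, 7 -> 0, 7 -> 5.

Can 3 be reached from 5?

No

5 has no outgoing edges, so nothing is reachable from it.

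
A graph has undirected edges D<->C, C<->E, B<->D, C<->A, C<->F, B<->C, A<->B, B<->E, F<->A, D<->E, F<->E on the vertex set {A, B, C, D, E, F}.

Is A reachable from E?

Explore from E.
Distance 1: reach B, C, D, F.
Distance 2: reach A.
Found A.

Yes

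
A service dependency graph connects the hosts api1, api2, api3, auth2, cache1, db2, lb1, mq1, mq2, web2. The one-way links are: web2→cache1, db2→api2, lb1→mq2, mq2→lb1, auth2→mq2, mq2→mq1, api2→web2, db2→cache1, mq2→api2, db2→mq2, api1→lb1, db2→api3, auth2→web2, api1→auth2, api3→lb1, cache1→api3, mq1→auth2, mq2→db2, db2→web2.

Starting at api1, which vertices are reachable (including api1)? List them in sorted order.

Start at api1.
Its neighbours: auth2, lb1.
Then their neighbours: mq2, web2.
Then next layer: api2, cache1, db2, mq1.
Then next layer: api3.
Every vertex is now reached.

api1, api2, api3, auth2, cache1, db2, lb1, mq1, mq2, web2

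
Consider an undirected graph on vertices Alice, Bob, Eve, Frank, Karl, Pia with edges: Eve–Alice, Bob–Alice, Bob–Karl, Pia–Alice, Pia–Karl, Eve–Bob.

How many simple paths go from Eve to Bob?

Eve–Alice–Bob
Eve–Alice–Pia–Karl–Bob
Eve–Bob

3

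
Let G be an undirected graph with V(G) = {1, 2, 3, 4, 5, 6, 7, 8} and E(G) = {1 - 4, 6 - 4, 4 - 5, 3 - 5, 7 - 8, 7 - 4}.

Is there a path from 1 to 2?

No

Explore from 1.
Distance 1: reach 4.
Distance 2: reach 5, 6, 7.
Distance 3: reach 3, 8.
The search is exhausted without reaching 2; it lies in a different component.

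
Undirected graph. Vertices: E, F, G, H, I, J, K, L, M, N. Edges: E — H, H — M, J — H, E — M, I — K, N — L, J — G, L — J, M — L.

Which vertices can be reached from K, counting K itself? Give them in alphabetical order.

I, K

Start at K.
Its neighbours: I.
Nothing further is reachable.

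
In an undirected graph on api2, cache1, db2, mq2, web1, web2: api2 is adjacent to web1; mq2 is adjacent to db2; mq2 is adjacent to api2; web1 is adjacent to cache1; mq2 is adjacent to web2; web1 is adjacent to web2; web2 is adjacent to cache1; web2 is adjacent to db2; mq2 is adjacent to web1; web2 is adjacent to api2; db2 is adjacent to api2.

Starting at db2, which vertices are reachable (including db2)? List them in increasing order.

Start at db2.
Its neighbours: api2, mq2, web2.
Then their neighbours: cache1, web1.
Every vertex is now reached.

api2, cache1, db2, mq2, web1, web2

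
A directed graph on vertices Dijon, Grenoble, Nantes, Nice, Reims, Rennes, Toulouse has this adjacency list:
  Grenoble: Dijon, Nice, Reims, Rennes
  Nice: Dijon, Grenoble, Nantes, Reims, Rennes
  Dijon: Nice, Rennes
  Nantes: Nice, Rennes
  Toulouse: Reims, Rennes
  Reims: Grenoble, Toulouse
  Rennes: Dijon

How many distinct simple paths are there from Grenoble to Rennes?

10

Grenoble→Dijon→Nice→Nantes→Rennes
Grenoble→Dijon→Nice→Reims→Toulouse→Rennes
Grenoble→Dijon→Nice→Rennes
Grenoble→Dijon→Rennes
Grenoble→Nice→Dijon→Rennes
Grenoble→Nice→Nantes→Rennes
Grenoble→Nice→Reims→Toulouse→Rennes
Grenoble→Nice→Rennes
Grenoble→Reims→Toulouse→Rennes
Grenoble→Rennes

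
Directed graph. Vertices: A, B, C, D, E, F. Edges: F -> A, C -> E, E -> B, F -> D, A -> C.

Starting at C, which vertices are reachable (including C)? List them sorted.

B, C, E

Start at C.
Its neighbours: E.
Then their neighbours: B.
Nothing further is reachable.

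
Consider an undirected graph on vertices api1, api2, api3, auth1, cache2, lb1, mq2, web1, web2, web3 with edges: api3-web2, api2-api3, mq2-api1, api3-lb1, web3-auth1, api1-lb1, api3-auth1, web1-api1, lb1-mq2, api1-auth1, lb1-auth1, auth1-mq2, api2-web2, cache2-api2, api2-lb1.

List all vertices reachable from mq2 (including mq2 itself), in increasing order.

Start at mq2.
Its neighbours: api1, auth1, lb1.
Then their neighbours: api2, api3, web1, web3.
Then next layer: cache2, web2.
Every vertex is now reached.

api1, api2, api3, auth1, cache2, lb1, mq2, web1, web2, web3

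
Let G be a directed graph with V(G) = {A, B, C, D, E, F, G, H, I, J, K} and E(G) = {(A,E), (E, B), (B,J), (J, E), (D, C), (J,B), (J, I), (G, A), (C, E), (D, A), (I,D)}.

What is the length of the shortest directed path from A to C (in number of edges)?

Distance 0: A.
Distance 1: E.
Distance 2: B.
Distance 3: J.
Distance 4: I.
Distance 5: D.
Distance 6: C — contains C.

6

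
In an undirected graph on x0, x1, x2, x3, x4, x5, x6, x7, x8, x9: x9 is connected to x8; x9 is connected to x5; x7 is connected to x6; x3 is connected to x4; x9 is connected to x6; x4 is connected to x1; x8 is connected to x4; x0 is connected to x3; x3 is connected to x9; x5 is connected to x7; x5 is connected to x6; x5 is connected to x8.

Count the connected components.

From x0: component {x0, x1, x3, x4, x5, x6, x7, x8, x9}.
From x2: component {x2}.
That's 2 components.

2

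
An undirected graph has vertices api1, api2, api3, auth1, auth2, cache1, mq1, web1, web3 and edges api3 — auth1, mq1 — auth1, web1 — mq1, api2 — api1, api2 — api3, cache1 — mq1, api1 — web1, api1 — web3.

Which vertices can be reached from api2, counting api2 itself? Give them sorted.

api1, api2, api3, auth1, cache1, mq1, web1, web3

Start at api2.
Its neighbours: api1, api3.
Then their neighbours: auth1, web1, web3.
Then next layer: mq1.
Then next layer: cache1.
Nothing further is reachable.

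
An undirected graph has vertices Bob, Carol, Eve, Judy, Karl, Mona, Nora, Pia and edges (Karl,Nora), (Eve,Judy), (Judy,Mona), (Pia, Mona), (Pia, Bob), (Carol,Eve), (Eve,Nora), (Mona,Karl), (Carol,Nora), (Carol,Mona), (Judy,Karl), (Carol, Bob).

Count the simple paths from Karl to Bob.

Karl–Judy–Eve–Carol–Bob
Karl–Judy–Eve–Carol–Mona–Pia–Bob
Karl–Judy–Eve–Nora–Carol–Bob
Karl–Judy–Eve–Nora–Carol–Mona–Pia–Bob
Karl–Judy–Mona–Carol–Bob
Karl–Judy–Mona–Pia–Bob
Karl–Mona–Carol–Bob
Karl–Mona–Judy–Eve–Carol–Bob
... and 9 more.

17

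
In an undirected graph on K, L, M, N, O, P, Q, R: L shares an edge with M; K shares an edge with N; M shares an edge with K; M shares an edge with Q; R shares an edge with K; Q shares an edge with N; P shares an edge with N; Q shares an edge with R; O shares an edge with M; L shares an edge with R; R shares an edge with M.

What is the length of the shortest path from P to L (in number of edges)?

4

Distance 0: P.
Distance 1: N.
Distance 2: K, Q.
Distance 3: M, R.
Distance 4: L, O — contains L.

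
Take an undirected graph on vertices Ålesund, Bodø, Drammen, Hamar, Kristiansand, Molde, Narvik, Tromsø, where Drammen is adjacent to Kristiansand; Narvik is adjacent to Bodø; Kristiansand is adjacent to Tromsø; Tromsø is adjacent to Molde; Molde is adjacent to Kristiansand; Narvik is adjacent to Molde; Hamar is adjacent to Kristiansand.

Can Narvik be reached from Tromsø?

Yes

Explore from Tromsø.
Distance 1: reach Kristiansand, Molde.
Distance 2: reach Drammen, Hamar, Narvik.
Found Narvik.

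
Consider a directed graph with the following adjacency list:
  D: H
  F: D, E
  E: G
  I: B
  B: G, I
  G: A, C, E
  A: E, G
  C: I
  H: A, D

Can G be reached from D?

Explore from D.
Distance 1: reach H.
Distance 2: reach A.
Distance 3: reach E, G.
Found G.

Yes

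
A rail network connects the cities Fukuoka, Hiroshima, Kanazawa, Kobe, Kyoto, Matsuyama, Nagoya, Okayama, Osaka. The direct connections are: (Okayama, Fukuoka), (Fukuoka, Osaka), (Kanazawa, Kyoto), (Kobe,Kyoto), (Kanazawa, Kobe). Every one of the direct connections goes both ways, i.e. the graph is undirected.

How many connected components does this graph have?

From Fukuoka: component {Fukuoka, Okayama, Osaka}.
From Hiroshima: component {Hiroshima}.
From Kanazawa: component {Kanazawa, Kobe, Kyoto}.
From Matsuyama: component {Matsuyama}.
From Nagoya: component {Nagoya}.
That's 5 components.

5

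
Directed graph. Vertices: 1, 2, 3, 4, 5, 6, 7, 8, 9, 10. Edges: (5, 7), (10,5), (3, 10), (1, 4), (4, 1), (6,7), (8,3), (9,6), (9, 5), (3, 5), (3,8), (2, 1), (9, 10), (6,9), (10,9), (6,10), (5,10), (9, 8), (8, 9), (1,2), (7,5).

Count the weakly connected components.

From 1: component {1, 2, 4}.
From 3: component {3, 5, 6, 7, 8, 9, 10}.
That's 2 components.

2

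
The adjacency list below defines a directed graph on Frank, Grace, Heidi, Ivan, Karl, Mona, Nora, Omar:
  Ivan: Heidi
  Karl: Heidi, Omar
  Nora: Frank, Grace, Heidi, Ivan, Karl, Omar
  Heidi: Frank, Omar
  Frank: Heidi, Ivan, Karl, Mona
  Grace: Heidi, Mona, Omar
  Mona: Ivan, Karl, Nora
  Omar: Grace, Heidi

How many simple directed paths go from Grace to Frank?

Grace→Heidi→Frank
Grace→Mona→Ivan→Heidi→Frank
Grace→Mona→Karl→Heidi→Frank
Grace→Mona→Karl→Omar→Heidi→Frank
Grace→Mona→Nora→Frank
Grace→Mona→Nora→Heidi→Frank
Grace→Mona→Nora→Ivan→Heidi→Frank
Grace→Mona→Nora→Karl→Heidi→Frank
Grace→Mona→Nora→Karl→Omar→Heidi→Frank
Grace→Mona→Nora→Omar→Heidi→Frank
Grace→Omar→Heidi→Frank

11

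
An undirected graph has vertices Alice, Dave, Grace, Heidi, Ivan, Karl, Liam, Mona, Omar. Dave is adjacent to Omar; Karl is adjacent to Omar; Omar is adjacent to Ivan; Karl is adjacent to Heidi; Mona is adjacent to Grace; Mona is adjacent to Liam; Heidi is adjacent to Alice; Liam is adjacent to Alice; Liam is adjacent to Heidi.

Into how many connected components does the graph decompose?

1

From Alice: component {Alice, Dave, Grace, Heidi, Ivan, Karl, Liam, Mona, Omar}.
That's 1 component.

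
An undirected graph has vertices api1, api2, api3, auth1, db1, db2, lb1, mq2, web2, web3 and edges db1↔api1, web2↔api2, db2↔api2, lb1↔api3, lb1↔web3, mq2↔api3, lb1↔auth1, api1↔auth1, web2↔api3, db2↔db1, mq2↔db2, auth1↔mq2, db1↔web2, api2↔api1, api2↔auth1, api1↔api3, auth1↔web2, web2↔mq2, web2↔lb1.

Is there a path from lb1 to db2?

Yes

Explore from lb1.
Distance 1: reach api3, auth1, web2, web3.
Distance 2: reach api1, api2, db1, mq2.
Distance 3: reach db2.
Found db2.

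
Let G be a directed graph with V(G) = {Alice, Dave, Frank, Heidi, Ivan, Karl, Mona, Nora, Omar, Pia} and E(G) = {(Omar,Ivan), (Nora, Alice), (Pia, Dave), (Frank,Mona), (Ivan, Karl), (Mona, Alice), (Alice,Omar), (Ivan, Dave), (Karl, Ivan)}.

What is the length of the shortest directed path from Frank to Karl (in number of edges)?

Distance 0: Frank.
Distance 1: Mona.
Distance 2: Alice.
Distance 3: Omar.
Distance 4: Ivan.
Distance 5: Dave, Karl — contains Karl.

5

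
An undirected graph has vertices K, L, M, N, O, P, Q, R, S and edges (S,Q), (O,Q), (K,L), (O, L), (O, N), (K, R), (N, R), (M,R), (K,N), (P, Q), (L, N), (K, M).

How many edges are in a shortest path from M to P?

5

Distance 0: M.
Distance 1: K, R.
Distance 2: L, N.
Distance 3: O.
Distance 4: Q.
Distance 5: P, S — contains P.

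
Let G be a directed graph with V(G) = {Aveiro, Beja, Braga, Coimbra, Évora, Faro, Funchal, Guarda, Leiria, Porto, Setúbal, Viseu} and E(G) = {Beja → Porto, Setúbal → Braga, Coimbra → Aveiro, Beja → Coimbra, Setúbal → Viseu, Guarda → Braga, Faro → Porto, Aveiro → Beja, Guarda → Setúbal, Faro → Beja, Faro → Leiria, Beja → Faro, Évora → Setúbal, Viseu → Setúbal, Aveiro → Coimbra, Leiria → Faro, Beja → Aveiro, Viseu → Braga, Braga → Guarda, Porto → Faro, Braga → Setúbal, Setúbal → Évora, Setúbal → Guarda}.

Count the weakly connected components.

3

From Aveiro: component {Aveiro, Beja, Coimbra, Faro, Leiria, Porto}.
From Braga: component {Braga, Évora, Guarda, Setúbal, Viseu}.
From Funchal: component {Funchal}.
That's 3 components.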